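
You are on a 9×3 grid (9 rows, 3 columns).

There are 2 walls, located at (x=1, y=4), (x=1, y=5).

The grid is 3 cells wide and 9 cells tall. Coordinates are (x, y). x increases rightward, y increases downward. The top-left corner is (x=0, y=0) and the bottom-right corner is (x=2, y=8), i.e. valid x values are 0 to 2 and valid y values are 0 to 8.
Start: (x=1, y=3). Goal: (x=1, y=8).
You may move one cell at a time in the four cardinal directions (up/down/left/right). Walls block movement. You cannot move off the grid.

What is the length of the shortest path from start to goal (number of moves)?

Answer: Shortest path length: 7

Derivation:
BFS from (x=1, y=3) until reaching (x=1, y=8):
  Distance 0: (x=1, y=3)
  Distance 1: (x=1, y=2), (x=0, y=3), (x=2, y=3)
  Distance 2: (x=1, y=1), (x=0, y=2), (x=2, y=2), (x=0, y=4), (x=2, y=4)
  Distance 3: (x=1, y=0), (x=0, y=1), (x=2, y=1), (x=0, y=5), (x=2, y=5)
  Distance 4: (x=0, y=0), (x=2, y=0), (x=0, y=6), (x=2, y=6)
  Distance 5: (x=1, y=6), (x=0, y=7), (x=2, y=7)
  Distance 6: (x=1, y=7), (x=0, y=8), (x=2, y=8)
  Distance 7: (x=1, y=8)  <- goal reached here
One shortest path (7 moves): (x=1, y=3) -> (x=2, y=3) -> (x=2, y=4) -> (x=2, y=5) -> (x=2, y=6) -> (x=1, y=6) -> (x=1, y=7) -> (x=1, y=8)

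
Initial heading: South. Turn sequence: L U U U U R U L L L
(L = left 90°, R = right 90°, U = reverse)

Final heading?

Start: South
  L (left (90° counter-clockwise)) -> East
  U (U-turn (180°)) -> West
  U (U-turn (180°)) -> East
  U (U-turn (180°)) -> West
  U (U-turn (180°)) -> East
  R (right (90° clockwise)) -> South
  U (U-turn (180°)) -> North
  L (left (90° counter-clockwise)) -> West
  L (left (90° counter-clockwise)) -> South
  L (left (90° counter-clockwise)) -> East
Final: East

Answer: Final heading: East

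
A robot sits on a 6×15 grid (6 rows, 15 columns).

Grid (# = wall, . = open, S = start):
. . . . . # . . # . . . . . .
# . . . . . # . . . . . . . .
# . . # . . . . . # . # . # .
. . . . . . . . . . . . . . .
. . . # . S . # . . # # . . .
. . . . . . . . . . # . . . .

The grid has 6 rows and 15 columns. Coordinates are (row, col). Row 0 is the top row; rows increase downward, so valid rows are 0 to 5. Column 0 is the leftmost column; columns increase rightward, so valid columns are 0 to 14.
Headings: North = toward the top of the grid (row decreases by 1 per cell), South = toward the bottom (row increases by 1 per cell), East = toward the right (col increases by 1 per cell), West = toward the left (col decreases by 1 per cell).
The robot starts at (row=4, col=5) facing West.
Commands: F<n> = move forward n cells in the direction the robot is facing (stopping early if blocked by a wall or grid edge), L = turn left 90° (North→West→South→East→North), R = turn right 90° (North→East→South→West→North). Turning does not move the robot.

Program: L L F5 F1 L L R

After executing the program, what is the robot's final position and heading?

Start: (row=4, col=5), facing West
  L: turn left, now facing South
  L: turn left, now facing East
  F5: move forward 1/5 (blocked), now at (row=4, col=6)
  F1: move forward 0/1 (blocked), now at (row=4, col=6)
  L: turn left, now facing North
  L: turn left, now facing West
  R: turn right, now facing North
Final: (row=4, col=6), facing North

Answer: Final position: (row=4, col=6), facing North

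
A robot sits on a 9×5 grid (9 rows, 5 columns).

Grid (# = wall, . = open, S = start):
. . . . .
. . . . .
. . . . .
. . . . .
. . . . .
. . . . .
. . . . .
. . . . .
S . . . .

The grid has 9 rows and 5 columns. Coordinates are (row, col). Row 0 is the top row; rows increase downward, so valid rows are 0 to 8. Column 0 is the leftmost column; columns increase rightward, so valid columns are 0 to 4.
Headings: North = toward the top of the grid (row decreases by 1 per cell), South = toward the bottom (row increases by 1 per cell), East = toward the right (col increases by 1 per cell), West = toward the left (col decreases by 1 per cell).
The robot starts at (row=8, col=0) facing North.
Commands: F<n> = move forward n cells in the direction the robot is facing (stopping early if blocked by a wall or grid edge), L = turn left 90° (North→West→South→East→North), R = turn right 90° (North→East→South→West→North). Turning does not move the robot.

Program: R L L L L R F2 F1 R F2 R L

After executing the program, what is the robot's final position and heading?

Start: (row=8, col=0), facing North
  R: turn right, now facing East
  L: turn left, now facing North
  L: turn left, now facing West
  L: turn left, now facing South
  L: turn left, now facing East
  R: turn right, now facing South
  F2: move forward 0/2 (blocked), now at (row=8, col=0)
  F1: move forward 0/1 (blocked), now at (row=8, col=0)
  R: turn right, now facing West
  F2: move forward 0/2 (blocked), now at (row=8, col=0)
  R: turn right, now facing North
  L: turn left, now facing West
Final: (row=8, col=0), facing West

Answer: Final position: (row=8, col=0), facing West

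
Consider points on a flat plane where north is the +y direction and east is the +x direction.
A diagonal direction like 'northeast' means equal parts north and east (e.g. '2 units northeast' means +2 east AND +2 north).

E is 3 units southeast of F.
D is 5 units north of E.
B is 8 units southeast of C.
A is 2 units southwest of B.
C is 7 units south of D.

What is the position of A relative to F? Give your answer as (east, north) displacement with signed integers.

Answer: A is at (east=9, north=-15) relative to F.

Derivation:
Place F at the origin (east=0, north=0).
  E is 3 units southeast of F: delta (east=+3, north=-3); E at (east=3, north=-3).
  D is 5 units north of E: delta (east=+0, north=+5); D at (east=3, north=2).
  C is 7 units south of D: delta (east=+0, north=-7); C at (east=3, north=-5).
  B is 8 units southeast of C: delta (east=+8, north=-8); B at (east=11, north=-13).
  A is 2 units southwest of B: delta (east=-2, north=-2); A at (east=9, north=-15).
Therefore A relative to F: (east=9, north=-15).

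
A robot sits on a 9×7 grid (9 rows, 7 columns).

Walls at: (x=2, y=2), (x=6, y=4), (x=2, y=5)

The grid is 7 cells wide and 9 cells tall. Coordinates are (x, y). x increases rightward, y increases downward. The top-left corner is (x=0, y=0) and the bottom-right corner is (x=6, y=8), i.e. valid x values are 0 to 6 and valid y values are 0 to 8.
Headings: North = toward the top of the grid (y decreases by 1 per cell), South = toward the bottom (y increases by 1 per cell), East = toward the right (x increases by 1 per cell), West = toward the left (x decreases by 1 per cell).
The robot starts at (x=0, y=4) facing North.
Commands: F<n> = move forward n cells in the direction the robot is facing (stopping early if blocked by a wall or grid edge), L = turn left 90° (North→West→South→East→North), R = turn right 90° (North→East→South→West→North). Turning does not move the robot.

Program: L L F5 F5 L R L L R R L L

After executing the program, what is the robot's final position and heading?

Answer: Final position: (x=0, y=8), facing North

Derivation:
Start: (x=0, y=4), facing North
  L: turn left, now facing West
  L: turn left, now facing South
  F5: move forward 4/5 (blocked), now at (x=0, y=8)
  F5: move forward 0/5 (blocked), now at (x=0, y=8)
  L: turn left, now facing East
  R: turn right, now facing South
  L: turn left, now facing East
  L: turn left, now facing North
  R: turn right, now facing East
  R: turn right, now facing South
  L: turn left, now facing East
  L: turn left, now facing North
Final: (x=0, y=8), facing North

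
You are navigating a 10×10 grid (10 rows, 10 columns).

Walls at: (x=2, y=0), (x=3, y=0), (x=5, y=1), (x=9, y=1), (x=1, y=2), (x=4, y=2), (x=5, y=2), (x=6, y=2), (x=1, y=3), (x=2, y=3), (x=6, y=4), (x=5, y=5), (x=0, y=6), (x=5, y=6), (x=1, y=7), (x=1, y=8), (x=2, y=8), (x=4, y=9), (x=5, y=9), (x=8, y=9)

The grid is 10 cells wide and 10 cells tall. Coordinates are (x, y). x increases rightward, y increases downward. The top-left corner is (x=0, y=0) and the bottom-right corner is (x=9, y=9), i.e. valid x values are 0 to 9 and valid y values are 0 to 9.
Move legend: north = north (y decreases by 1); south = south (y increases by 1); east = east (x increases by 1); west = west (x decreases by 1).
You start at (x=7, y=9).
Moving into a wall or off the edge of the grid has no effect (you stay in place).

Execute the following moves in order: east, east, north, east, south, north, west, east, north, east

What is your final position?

Start: (x=7, y=9)
  east (east): blocked, stay at (x=7, y=9)
  east (east): blocked, stay at (x=7, y=9)
  north (north): (x=7, y=9) -> (x=7, y=8)
  east (east): (x=7, y=8) -> (x=8, y=8)
  south (south): blocked, stay at (x=8, y=8)
  north (north): (x=8, y=8) -> (x=8, y=7)
  west (west): (x=8, y=7) -> (x=7, y=7)
  east (east): (x=7, y=7) -> (x=8, y=7)
  north (north): (x=8, y=7) -> (x=8, y=6)
  east (east): (x=8, y=6) -> (x=9, y=6)
Final: (x=9, y=6)

Answer: Final position: (x=9, y=6)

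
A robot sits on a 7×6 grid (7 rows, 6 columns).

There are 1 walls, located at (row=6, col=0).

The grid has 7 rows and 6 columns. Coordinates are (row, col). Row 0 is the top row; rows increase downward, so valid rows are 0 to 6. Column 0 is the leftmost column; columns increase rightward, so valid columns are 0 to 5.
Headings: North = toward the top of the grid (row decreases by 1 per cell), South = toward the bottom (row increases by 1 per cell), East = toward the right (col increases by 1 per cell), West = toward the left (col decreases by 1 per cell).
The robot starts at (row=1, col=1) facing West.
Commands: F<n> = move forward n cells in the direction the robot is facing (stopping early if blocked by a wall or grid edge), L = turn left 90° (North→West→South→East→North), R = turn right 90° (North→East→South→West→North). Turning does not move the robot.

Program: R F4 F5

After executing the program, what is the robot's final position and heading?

Answer: Final position: (row=0, col=1), facing North

Derivation:
Start: (row=1, col=1), facing West
  R: turn right, now facing North
  F4: move forward 1/4 (blocked), now at (row=0, col=1)
  F5: move forward 0/5 (blocked), now at (row=0, col=1)
Final: (row=0, col=1), facing North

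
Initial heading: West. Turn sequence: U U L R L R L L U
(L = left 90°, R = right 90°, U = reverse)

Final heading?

Start: West
  U (U-turn (180°)) -> East
  U (U-turn (180°)) -> West
  L (left (90° counter-clockwise)) -> South
  R (right (90° clockwise)) -> West
  L (left (90° counter-clockwise)) -> South
  R (right (90° clockwise)) -> West
  L (left (90° counter-clockwise)) -> South
  L (left (90° counter-clockwise)) -> East
  U (U-turn (180°)) -> West
Final: West

Answer: Final heading: West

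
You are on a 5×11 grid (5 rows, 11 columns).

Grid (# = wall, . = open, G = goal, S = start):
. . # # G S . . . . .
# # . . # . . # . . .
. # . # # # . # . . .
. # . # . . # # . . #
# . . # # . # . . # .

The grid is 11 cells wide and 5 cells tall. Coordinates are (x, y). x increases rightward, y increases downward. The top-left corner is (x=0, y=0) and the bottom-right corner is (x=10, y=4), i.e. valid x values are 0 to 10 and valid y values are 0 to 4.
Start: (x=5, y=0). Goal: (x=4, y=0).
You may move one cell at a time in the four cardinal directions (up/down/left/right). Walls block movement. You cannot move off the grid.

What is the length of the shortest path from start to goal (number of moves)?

BFS from (x=5, y=0) until reaching (x=4, y=0):
  Distance 0: (x=5, y=0)
  Distance 1: (x=4, y=0), (x=6, y=0), (x=5, y=1)  <- goal reached here
One shortest path (1 moves): (x=5, y=0) -> (x=4, y=0)

Answer: Shortest path length: 1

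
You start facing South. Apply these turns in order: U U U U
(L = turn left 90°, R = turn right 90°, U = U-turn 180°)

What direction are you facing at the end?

Answer: Final heading: South

Derivation:
Start: South
  U (U-turn (180°)) -> North
  U (U-turn (180°)) -> South
  U (U-turn (180°)) -> North
  U (U-turn (180°)) -> South
Final: South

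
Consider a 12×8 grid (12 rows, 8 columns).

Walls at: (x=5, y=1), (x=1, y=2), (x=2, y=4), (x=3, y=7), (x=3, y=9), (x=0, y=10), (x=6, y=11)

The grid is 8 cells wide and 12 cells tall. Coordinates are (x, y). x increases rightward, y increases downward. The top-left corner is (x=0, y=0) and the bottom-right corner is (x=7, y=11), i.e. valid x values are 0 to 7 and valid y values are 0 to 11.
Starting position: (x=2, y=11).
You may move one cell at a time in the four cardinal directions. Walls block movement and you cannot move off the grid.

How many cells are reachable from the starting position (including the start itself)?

Answer: Reachable cells: 89

Derivation:
BFS flood-fill from (x=2, y=11):
  Distance 0: (x=2, y=11)
  Distance 1: (x=2, y=10), (x=1, y=11), (x=3, y=11)
  Distance 2: (x=2, y=9), (x=1, y=10), (x=3, y=10), (x=0, y=11), (x=4, y=11)
  Distance 3: (x=2, y=8), (x=1, y=9), (x=4, y=10), (x=5, y=11)
  Distance 4: (x=2, y=7), (x=1, y=8), (x=3, y=8), (x=0, y=9), (x=4, y=9), (x=5, y=10)
  Distance 5: (x=2, y=6), (x=1, y=7), (x=0, y=8), (x=4, y=8), (x=5, y=9), (x=6, y=10)
  Distance 6: (x=2, y=5), (x=1, y=6), (x=3, y=6), (x=0, y=7), (x=4, y=7), (x=5, y=8), (x=6, y=9), (x=7, y=10)
  Distance 7: (x=1, y=5), (x=3, y=5), (x=0, y=6), (x=4, y=6), (x=5, y=7), (x=6, y=8), (x=7, y=9), (x=7, y=11)
  Distance 8: (x=1, y=4), (x=3, y=4), (x=0, y=5), (x=4, y=5), (x=5, y=6), (x=6, y=7), (x=7, y=8)
  Distance 9: (x=1, y=3), (x=3, y=3), (x=0, y=4), (x=4, y=4), (x=5, y=5), (x=6, y=6), (x=7, y=7)
  Distance 10: (x=3, y=2), (x=0, y=3), (x=2, y=3), (x=4, y=3), (x=5, y=4), (x=6, y=5), (x=7, y=6)
  Distance 11: (x=3, y=1), (x=0, y=2), (x=2, y=2), (x=4, y=2), (x=5, y=3), (x=6, y=4), (x=7, y=5)
  Distance 12: (x=3, y=0), (x=0, y=1), (x=2, y=1), (x=4, y=1), (x=5, y=2), (x=6, y=3), (x=7, y=4)
  Distance 13: (x=0, y=0), (x=2, y=0), (x=4, y=0), (x=1, y=1), (x=6, y=2), (x=7, y=3)
  Distance 14: (x=1, y=0), (x=5, y=0), (x=6, y=1), (x=7, y=2)
  Distance 15: (x=6, y=0), (x=7, y=1)
  Distance 16: (x=7, y=0)
Total reachable: 89 (grid has 89 open cells total)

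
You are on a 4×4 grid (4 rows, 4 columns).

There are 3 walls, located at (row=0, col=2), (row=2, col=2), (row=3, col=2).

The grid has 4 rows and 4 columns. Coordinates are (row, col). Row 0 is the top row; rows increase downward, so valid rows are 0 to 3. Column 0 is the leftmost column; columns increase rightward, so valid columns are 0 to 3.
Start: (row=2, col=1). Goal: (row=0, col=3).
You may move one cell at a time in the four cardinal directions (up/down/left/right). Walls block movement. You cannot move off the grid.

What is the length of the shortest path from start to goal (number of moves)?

BFS from (row=2, col=1) until reaching (row=0, col=3):
  Distance 0: (row=2, col=1)
  Distance 1: (row=1, col=1), (row=2, col=0), (row=3, col=1)
  Distance 2: (row=0, col=1), (row=1, col=0), (row=1, col=2), (row=3, col=0)
  Distance 3: (row=0, col=0), (row=1, col=3)
  Distance 4: (row=0, col=3), (row=2, col=3)  <- goal reached here
One shortest path (4 moves): (row=2, col=1) -> (row=1, col=1) -> (row=1, col=2) -> (row=1, col=3) -> (row=0, col=3)

Answer: Shortest path length: 4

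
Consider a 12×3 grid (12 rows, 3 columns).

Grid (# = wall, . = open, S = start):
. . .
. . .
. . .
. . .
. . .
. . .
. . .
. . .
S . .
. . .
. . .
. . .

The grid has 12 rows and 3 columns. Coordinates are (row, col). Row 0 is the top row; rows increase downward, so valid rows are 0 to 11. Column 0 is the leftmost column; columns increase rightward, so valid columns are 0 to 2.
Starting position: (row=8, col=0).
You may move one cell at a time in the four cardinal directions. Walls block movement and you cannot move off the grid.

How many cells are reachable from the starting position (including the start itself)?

BFS flood-fill from (row=8, col=0):
  Distance 0: (row=8, col=0)
  Distance 1: (row=7, col=0), (row=8, col=1), (row=9, col=0)
  Distance 2: (row=6, col=0), (row=7, col=1), (row=8, col=2), (row=9, col=1), (row=10, col=0)
  Distance 3: (row=5, col=0), (row=6, col=1), (row=7, col=2), (row=9, col=2), (row=10, col=1), (row=11, col=0)
  Distance 4: (row=4, col=0), (row=5, col=1), (row=6, col=2), (row=10, col=2), (row=11, col=1)
  Distance 5: (row=3, col=0), (row=4, col=1), (row=5, col=2), (row=11, col=2)
  Distance 6: (row=2, col=0), (row=3, col=1), (row=4, col=2)
  Distance 7: (row=1, col=0), (row=2, col=1), (row=3, col=2)
  Distance 8: (row=0, col=0), (row=1, col=1), (row=2, col=2)
  Distance 9: (row=0, col=1), (row=1, col=2)
  Distance 10: (row=0, col=2)
Total reachable: 36 (grid has 36 open cells total)

Answer: Reachable cells: 36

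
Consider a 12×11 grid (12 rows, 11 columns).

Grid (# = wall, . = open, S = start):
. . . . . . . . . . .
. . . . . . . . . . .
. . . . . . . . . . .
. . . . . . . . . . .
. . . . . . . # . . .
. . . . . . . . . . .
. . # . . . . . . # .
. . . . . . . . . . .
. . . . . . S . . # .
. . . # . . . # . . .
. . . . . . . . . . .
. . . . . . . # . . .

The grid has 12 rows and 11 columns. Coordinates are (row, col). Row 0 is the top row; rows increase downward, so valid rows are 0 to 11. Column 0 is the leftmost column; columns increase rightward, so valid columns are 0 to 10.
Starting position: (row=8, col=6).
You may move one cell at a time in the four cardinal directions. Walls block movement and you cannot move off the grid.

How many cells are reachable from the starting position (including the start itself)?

BFS flood-fill from (row=8, col=6):
  Distance 0: (row=8, col=6)
  Distance 1: (row=7, col=6), (row=8, col=5), (row=8, col=7), (row=9, col=6)
  Distance 2: (row=6, col=6), (row=7, col=5), (row=7, col=7), (row=8, col=4), (row=8, col=8), (row=9, col=5), (row=10, col=6)
  Distance 3: (row=5, col=6), (row=6, col=5), (row=6, col=7), (row=7, col=4), (row=7, col=8), (row=8, col=3), (row=9, col=4), (row=9, col=8), (row=10, col=5), (row=10, col=7), (row=11, col=6)
  Distance 4: (row=4, col=6), (row=5, col=5), (row=5, col=7), (row=6, col=4), (row=6, col=8), (row=7, col=3), (row=7, col=9), (row=8, col=2), (row=9, col=9), (row=10, col=4), (row=10, col=8), (row=11, col=5)
  Distance 5: (row=3, col=6), (row=4, col=5), (row=5, col=4), (row=5, col=8), (row=6, col=3), (row=7, col=2), (row=7, col=10), (row=8, col=1), (row=9, col=2), (row=9, col=10), (row=10, col=3), (row=10, col=9), (row=11, col=4), (row=11, col=8)
  Distance 6: (row=2, col=6), (row=3, col=5), (row=3, col=7), (row=4, col=4), (row=4, col=8), (row=5, col=3), (row=5, col=9), (row=6, col=10), (row=7, col=1), (row=8, col=0), (row=8, col=10), (row=9, col=1), (row=10, col=2), (row=10, col=10), (row=11, col=3), (row=11, col=9)
  Distance 7: (row=1, col=6), (row=2, col=5), (row=2, col=7), (row=3, col=4), (row=3, col=8), (row=4, col=3), (row=4, col=9), (row=5, col=2), (row=5, col=10), (row=6, col=1), (row=7, col=0), (row=9, col=0), (row=10, col=1), (row=11, col=2), (row=11, col=10)
  Distance 8: (row=0, col=6), (row=1, col=5), (row=1, col=7), (row=2, col=4), (row=2, col=8), (row=3, col=3), (row=3, col=9), (row=4, col=2), (row=4, col=10), (row=5, col=1), (row=6, col=0), (row=10, col=0), (row=11, col=1)
  Distance 9: (row=0, col=5), (row=0, col=7), (row=1, col=4), (row=1, col=8), (row=2, col=3), (row=2, col=9), (row=3, col=2), (row=3, col=10), (row=4, col=1), (row=5, col=0), (row=11, col=0)
  Distance 10: (row=0, col=4), (row=0, col=8), (row=1, col=3), (row=1, col=9), (row=2, col=2), (row=2, col=10), (row=3, col=1), (row=4, col=0)
  Distance 11: (row=0, col=3), (row=0, col=9), (row=1, col=2), (row=1, col=10), (row=2, col=1), (row=3, col=0)
  Distance 12: (row=0, col=2), (row=0, col=10), (row=1, col=1), (row=2, col=0)
  Distance 13: (row=0, col=1), (row=1, col=0)
  Distance 14: (row=0, col=0)
Total reachable: 125 (grid has 125 open cells total)

Answer: Reachable cells: 125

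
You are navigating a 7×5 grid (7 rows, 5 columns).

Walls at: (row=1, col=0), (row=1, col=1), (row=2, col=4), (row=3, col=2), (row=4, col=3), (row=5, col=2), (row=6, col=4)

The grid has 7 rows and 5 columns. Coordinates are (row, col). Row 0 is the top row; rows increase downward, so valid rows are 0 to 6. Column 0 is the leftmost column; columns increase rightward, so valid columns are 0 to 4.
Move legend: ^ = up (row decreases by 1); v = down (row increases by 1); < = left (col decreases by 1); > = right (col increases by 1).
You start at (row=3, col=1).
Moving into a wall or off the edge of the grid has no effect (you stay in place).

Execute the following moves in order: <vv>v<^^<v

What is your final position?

Answer: Final position: (row=5, col=0)

Derivation:
Start: (row=3, col=1)
  < (left): (row=3, col=1) -> (row=3, col=0)
  v (down): (row=3, col=0) -> (row=4, col=0)
  v (down): (row=4, col=0) -> (row=5, col=0)
  > (right): (row=5, col=0) -> (row=5, col=1)
  v (down): (row=5, col=1) -> (row=6, col=1)
  < (left): (row=6, col=1) -> (row=6, col=0)
  ^ (up): (row=6, col=0) -> (row=5, col=0)
  ^ (up): (row=5, col=0) -> (row=4, col=0)
  < (left): blocked, stay at (row=4, col=0)
  v (down): (row=4, col=0) -> (row=5, col=0)
Final: (row=5, col=0)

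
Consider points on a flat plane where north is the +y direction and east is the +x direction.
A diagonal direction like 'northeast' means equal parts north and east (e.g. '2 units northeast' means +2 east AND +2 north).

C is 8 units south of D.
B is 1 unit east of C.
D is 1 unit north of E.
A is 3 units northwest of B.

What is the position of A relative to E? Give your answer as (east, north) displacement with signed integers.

Place E at the origin (east=0, north=0).
  D is 1 unit north of E: delta (east=+0, north=+1); D at (east=0, north=1).
  C is 8 units south of D: delta (east=+0, north=-8); C at (east=0, north=-7).
  B is 1 unit east of C: delta (east=+1, north=+0); B at (east=1, north=-7).
  A is 3 units northwest of B: delta (east=-3, north=+3); A at (east=-2, north=-4).
Therefore A relative to E: (east=-2, north=-4).

Answer: A is at (east=-2, north=-4) relative to E.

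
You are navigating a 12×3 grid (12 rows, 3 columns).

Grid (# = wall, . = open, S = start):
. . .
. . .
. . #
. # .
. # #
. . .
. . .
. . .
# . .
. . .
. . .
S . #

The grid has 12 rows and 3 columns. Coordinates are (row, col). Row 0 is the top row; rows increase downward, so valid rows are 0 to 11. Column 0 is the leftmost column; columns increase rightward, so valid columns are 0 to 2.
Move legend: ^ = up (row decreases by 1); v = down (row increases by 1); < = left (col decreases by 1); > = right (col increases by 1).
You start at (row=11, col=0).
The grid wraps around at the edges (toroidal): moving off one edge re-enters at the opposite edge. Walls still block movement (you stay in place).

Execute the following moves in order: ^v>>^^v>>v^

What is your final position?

Answer: Final position: (row=10, col=0)

Derivation:
Start: (row=11, col=0)
  ^ (up): (row=11, col=0) -> (row=10, col=0)
  v (down): (row=10, col=0) -> (row=11, col=0)
  > (right): (row=11, col=0) -> (row=11, col=1)
  > (right): blocked, stay at (row=11, col=1)
  ^ (up): (row=11, col=1) -> (row=10, col=1)
  ^ (up): (row=10, col=1) -> (row=9, col=1)
  v (down): (row=9, col=1) -> (row=10, col=1)
  > (right): (row=10, col=1) -> (row=10, col=2)
  > (right): (row=10, col=2) -> (row=10, col=0)
  v (down): (row=10, col=0) -> (row=11, col=0)
  ^ (up): (row=11, col=0) -> (row=10, col=0)
Final: (row=10, col=0)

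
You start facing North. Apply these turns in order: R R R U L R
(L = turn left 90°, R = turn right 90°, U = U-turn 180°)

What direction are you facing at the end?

Start: North
  R (right (90° clockwise)) -> East
  R (right (90° clockwise)) -> South
  R (right (90° clockwise)) -> West
  U (U-turn (180°)) -> East
  L (left (90° counter-clockwise)) -> North
  R (right (90° clockwise)) -> East
Final: East

Answer: Final heading: East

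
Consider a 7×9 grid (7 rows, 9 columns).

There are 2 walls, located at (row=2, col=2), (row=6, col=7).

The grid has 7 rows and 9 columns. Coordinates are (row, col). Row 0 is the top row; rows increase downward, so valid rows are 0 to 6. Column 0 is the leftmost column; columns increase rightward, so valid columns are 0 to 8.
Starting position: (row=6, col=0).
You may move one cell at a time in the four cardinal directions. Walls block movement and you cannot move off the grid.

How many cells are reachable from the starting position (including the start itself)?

BFS flood-fill from (row=6, col=0):
  Distance 0: (row=6, col=0)
  Distance 1: (row=5, col=0), (row=6, col=1)
  Distance 2: (row=4, col=0), (row=5, col=1), (row=6, col=2)
  Distance 3: (row=3, col=0), (row=4, col=1), (row=5, col=2), (row=6, col=3)
  Distance 4: (row=2, col=0), (row=3, col=1), (row=4, col=2), (row=5, col=3), (row=6, col=4)
  Distance 5: (row=1, col=0), (row=2, col=1), (row=3, col=2), (row=4, col=3), (row=5, col=4), (row=6, col=5)
  Distance 6: (row=0, col=0), (row=1, col=1), (row=3, col=3), (row=4, col=4), (row=5, col=5), (row=6, col=6)
  Distance 7: (row=0, col=1), (row=1, col=2), (row=2, col=3), (row=3, col=4), (row=4, col=5), (row=5, col=6)
  Distance 8: (row=0, col=2), (row=1, col=3), (row=2, col=4), (row=3, col=5), (row=4, col=6), (row=5, col=7)
  Distance 9: (row=0, col=3), (row=1, col=4), (row=2, col=5), (row=3, col=6), (row=4, col=7), (row=5, col=8)
  Distance 10: (row=0, col=4), (row=1, col=5), (row=2, col=6), (row=3, col=7), (row=4, col=8), (row=6, col=8)
  Distance 11: (row=0, col=5), (row=1, col=6), (row=2, col=7), (row=3, col=8)
  Distance 12: (row=0, col=6), (row=1, col=7), (row=2, col=8)
  Distance 13: (row=0, col=7), (row=1, col=8)
  Distance 14: (row=0, col=8)
Total reachable: 61 (grid has 61 open cells total)

Answer: Reachable cells: 61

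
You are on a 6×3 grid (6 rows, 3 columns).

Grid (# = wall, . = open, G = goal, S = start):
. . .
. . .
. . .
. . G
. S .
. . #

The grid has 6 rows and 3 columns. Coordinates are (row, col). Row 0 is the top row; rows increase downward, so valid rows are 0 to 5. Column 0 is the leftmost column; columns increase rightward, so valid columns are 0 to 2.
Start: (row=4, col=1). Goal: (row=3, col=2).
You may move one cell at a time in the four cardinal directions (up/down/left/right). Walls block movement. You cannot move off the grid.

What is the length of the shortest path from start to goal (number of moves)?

BFS from (row=4, col=1) until reaching (row=3, col=2):
  Distance 0: (row=4, col=1)
  Distance 1: (row=3, col=1), (row=4, col=0), (row=4, col=2), (row=5, col=1)
  Distance 2: (row=2, col=1), (row=3, col=0), (row=3, col=2), (row=5, col=0)  <- goal reached here
One shortest path (2 moves): (row=4, col=1) -> (row=4, col=2) -> (row=3, col=2)

Answer: Shortest path length: 2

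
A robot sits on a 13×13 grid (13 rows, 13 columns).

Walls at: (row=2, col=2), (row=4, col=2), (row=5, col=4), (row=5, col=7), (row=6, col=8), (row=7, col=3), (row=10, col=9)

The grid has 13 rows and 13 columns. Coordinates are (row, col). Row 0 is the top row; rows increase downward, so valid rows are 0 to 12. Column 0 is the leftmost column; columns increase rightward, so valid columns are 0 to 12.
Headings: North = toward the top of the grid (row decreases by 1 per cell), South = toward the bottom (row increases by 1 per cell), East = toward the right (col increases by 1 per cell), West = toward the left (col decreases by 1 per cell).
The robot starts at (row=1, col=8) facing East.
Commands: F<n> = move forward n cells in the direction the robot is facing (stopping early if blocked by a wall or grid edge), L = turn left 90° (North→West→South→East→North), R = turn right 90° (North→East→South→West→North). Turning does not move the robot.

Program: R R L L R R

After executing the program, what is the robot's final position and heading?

Start: (row=1, col=8), facing East
  R: turn right, now facing South
  R: turn right, now facing West
  L: turn left, now facing South
  L: turn left, now facing East
  R: turn right, now facing South
  R: turn right, now facing West
Final: (row=1, col=8), facing West

Answer: Final position: (row=1, col=8), facing West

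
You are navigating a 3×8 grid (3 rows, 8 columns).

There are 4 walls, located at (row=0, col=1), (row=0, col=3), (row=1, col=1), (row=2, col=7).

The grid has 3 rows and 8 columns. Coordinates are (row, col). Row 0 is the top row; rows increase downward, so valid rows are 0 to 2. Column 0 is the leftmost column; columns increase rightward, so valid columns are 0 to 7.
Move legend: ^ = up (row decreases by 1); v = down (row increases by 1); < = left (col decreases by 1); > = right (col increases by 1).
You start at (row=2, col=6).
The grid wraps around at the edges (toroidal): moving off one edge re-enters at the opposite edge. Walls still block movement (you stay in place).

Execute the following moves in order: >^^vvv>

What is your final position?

Start: (row=2, col=6)
  > (right): blocked, stay at (row=2, col=6)
  ^ (up): (row=2, col=6) -> (row=1, col=6)
  ^ (up): (row=1, col=6) -> (row=0, col=6)
  v (down): (row=0, col=6) -> (row=1, col=6)
  v (down): (row=1, col=6) -> (row=2, col=6)
  v (down): (row=2, col=6) -> (row=0, col=6)
  > (right): (row=0, col=6) -> (row=0, col=7)
Final: (row=0, col=7)

Answer: Final position: (row=0, col=7)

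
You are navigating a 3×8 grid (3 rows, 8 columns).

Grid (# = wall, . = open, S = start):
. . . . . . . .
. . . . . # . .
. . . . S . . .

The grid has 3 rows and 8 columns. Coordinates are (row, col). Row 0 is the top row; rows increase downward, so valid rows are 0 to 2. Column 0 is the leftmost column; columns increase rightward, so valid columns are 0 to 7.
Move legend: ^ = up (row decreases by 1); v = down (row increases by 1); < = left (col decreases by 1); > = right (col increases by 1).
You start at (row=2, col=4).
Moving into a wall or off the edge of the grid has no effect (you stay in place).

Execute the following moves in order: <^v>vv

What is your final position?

Answer: Final position: (row=2, col=4)

Derivation:
Start: (row=2, col=4)
  < (left): (row=2, col=4) -> (row=2, col=3)
  ^ (up): (row=2, col=3) -> (row=1, col=3)
  v (down): (row=1, col=3) -> (row=2, col=3)
  > (right): (row=2, col=3) -> (row=2, col=4)
  v (down): blocked, stay at (row=2, col=4)
  v (down): blocked, stay at (row=2, col=4)
Final: (row=2, col=4)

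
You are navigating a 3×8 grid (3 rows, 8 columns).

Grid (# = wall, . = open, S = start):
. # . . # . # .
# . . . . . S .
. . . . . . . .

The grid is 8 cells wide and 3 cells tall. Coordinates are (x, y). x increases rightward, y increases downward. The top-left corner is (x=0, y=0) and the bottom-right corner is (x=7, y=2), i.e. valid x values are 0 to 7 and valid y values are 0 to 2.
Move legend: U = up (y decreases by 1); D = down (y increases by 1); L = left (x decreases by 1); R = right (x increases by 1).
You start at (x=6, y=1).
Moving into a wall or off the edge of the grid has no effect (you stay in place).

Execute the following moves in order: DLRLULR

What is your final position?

Answer: Final position: (x=5, y=1)

Derivation:
Start: (x=6, y=1)
  D (down): (x=6, y=1) -> (x=6, y=2)
  L (left): (x=6, y=2) -> (x=5, y=2)
  R (right): (x=5, y=2) -> (x=6, y=2)
  L (left): (x=6, y=2) -> (x=5, y=2)
  U (up): (x=5, y=2) -> (x=5, y=1)
  L (left): (x=5, y=1) -> (x=4, y=1)
  R (right): (x=4, y=1) -> (x=5, y=1)
Final: (x=5, y=1)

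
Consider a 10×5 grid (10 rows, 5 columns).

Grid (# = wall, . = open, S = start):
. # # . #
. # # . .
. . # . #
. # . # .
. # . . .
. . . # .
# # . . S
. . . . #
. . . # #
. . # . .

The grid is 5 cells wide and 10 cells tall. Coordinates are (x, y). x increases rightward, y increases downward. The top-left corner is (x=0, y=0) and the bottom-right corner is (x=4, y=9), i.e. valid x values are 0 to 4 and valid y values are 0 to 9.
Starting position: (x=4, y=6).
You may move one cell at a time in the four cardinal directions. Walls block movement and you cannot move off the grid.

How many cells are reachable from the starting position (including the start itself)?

BFS flood-fill from (x=4, y=6):
  Distance 0: (x=4, y=6)
  Distance 1: (x=4, y=5), (x=3, y=6)
  Distance 2: (x=4, y=4), (x=2, y=6), (x=3, y=7)
  Distance 3: (x=4, y=3), (x=3, y=4), (x=2, y=5), (x=2, y=7)
  Distance 4: (x=2, y=4), (x=1, y=5), (x=1, y=7), (x=2, y=8)
  Distance 5: (x=2, y=3), (x=0, y=5), (x=0, y=7), (x=1, y=8)
  Distance 6: (x=0, y=4), (x=0, y=8), (x=1, y=9)
  Distance 7: (x=0, y=3), (x=0, y=9)
  Distance 8: (x=0, y=2)
  Distance 9: (x=0, y=1), (x=1, y=2)
  Distance 10: (x=0, y=0)
Total reachable: 27 (grid has 33 open cells total)

Answer: Reachable cells: 27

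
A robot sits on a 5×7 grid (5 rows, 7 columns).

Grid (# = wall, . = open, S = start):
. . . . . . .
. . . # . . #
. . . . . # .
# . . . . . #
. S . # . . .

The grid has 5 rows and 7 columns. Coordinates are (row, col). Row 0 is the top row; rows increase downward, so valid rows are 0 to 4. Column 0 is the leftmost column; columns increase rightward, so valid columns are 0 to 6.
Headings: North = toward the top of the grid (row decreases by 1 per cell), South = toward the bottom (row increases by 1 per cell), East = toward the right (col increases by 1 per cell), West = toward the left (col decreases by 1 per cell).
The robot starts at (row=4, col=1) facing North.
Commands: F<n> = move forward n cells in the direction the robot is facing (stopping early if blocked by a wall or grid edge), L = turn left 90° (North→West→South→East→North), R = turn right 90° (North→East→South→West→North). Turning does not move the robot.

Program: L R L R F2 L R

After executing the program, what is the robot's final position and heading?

Start: (row=4, col=1), facing North
  L: turn left, now facing West
  R: turn right, now facing North
  L: turn left, now facing West
  R: turn right, now facing North
  F2: move forward 2, now at (row=2, col=1)
  L: turn left, now facing West
  R: turn right, now facing North
Final: (row=2, col=1), facing North

Answer: Final position: (row=2, col=1), facing North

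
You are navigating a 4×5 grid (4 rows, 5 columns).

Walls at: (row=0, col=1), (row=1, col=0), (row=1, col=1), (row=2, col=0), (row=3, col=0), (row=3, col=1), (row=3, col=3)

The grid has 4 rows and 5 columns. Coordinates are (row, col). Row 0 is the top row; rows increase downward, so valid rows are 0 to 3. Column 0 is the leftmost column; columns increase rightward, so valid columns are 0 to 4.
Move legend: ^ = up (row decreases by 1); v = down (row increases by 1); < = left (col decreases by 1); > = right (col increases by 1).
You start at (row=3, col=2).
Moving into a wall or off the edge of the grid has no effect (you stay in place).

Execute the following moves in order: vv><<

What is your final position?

Answer: Final position: (row=3, col=2)

Derivation:
Start: (row=3, col=2)
  v (down): blocked, stay at (row=3, col=2)
  v (down): blocked, stay at (row=3, col=2)
  > (right): blocked, stay at (row=3, col=2)
  < (left): blocked, stay at (row=3, col=2)
  < (left): blocked, stay at (row=3, col=2)
Final: (row=3, col=2)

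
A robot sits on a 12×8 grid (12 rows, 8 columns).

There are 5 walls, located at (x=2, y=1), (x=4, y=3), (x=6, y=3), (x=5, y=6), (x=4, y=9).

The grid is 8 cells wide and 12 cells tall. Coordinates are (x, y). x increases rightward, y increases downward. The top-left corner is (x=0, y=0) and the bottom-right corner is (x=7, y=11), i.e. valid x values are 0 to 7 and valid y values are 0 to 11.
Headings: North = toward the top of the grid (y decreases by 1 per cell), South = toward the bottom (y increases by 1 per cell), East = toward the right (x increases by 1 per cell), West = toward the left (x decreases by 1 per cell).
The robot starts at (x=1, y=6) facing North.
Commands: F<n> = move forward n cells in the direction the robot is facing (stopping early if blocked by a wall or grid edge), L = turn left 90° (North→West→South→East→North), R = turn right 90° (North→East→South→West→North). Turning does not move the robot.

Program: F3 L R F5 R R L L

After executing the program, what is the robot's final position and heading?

Answer: Final position: (x=1, y=0), facing North

Derivation:
Start: (x=1, y=6), facing North
  F3: move forward 3, now at (x=1, y=3)
  L: turn left, now facing West
  R: turn right, now facing North
  F5: move forward 3/5 (blocked), now at (x=1, y=0)
  R: turn right, now facing East
  R: turn right, now facing South
  L: turn left, now facing East
  L: turn left, now facing North
Final: (x=1, y=0), facing North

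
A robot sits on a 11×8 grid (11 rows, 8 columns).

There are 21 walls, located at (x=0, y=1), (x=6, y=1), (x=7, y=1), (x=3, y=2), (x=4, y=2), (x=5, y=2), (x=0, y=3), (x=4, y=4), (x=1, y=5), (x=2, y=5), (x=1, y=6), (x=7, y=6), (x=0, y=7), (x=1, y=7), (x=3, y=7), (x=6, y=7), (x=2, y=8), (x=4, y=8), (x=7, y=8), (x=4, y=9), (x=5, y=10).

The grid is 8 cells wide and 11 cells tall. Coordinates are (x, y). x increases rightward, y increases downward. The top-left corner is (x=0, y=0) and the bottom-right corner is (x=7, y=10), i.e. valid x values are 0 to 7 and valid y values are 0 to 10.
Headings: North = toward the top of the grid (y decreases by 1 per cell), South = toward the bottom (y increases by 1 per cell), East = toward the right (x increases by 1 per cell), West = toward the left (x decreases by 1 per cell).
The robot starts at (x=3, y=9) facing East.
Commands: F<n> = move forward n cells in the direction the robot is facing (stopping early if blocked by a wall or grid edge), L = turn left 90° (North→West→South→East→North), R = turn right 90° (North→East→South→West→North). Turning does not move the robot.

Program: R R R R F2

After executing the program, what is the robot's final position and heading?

Answer: Final position: (x=3, y=9), facing East

Derivation:
Start: (x=3, y=9), facing East
  R: turn right, now facing South
  R: turn right, now facing West
  R: turn right, now facing North
  R: turn right, now facing East
  F2: move forward 0/2 (blocked), now at (x=3, y=9)
Final: (x=3, y=9), facing East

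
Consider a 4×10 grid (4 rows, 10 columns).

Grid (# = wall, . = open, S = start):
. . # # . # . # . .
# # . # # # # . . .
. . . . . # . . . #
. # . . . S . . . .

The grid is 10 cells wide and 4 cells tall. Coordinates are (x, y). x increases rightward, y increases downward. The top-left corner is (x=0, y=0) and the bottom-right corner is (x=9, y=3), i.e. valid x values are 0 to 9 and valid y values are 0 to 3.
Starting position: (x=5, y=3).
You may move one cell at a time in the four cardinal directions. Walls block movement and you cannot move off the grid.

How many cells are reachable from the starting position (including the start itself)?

BFS flood-fill from (x=5, y=3):
  Distance 0: (x=5, y=3)
  Distance 1: (x=4, y=3), (x=6, y=3)
  Distance 2: (x=4, y=2), (x=6, y=2), (x=3, y=3), (x=7, y=3)
  Distance 3: (x=3, y=2), (x=7, y=2), (x=2, y=3), (x=8, y=3)
  Distance 4: (x=7, y=1), (x=2, y=2), (x=8, y=2), (x=9, y=3)
  Distance 5: (x=2, y=1), (x=8, y=1), (x=1, y=2)
  Distance 6: (x=8, y=0), (x=9, y=1), (x=0, y=2)
  Distance 7: (x=9, y=0), (x=0, y=3)
Total reachable: 23 (grid has 27 open cells total)

Answer: Reachable cells: 23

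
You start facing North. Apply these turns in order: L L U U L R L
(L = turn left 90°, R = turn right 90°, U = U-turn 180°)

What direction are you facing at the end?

Answer: Final heading: East

Derivation:
Start: North
  L (left (90° counter-clockwise)) -> West
  L (left (90° counter-clockwise)) -> South
  U (U-turn (180°)) -> North
  U (U-turn (180°)) -> South
  L (left (90° counter-clockwise)) -> East
  R (right (90° clockwise)) -> South
  L (left (90° counter-clockwise)) -> East
Final: East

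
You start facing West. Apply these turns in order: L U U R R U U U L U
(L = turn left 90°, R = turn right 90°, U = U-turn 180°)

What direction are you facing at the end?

Answer: Final heading: West

Derivation:
Start: West
  L (left (90° counter-clockwise)) -> South
  U (U-turn (180°)) -> North
  U (U-turn (180°)) -> South
  R (right (90° clockwise)) -> West
  R (right (90° clockwise)) -> North
  U (U-turn (180°)) -> South
  U (U-turn (180°)) -> North
  U (U-turn (180°)) -> South
  L (left (90° counter-clockwise)) -> East
  U (U-turn (180°)) -> West
Final: West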